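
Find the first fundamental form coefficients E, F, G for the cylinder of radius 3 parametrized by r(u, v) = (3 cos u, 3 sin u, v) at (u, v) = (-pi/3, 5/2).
E = 9;  F = 0;  G = 1

Partials: r_u = (-3*sin(u), 3*cos(u), 0), r_v = (0, 0, 1). As functions of (u, v):
  E = r_u · r_u = 9,
  F = r_u · r_v = 0,
  G = r_v · r_v = 1.
Evaluating at (u, v) = (-pi/3, 5/2): E = 9, F = 0, G = 1.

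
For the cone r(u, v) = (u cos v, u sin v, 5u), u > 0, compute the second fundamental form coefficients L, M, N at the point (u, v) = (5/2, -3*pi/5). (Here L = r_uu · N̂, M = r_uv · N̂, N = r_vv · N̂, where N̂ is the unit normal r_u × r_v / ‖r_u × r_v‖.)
L = 0;  M = 0;  N = 25*sqrt(26)/52

Compute the unit normal N̂(u, v) = (-5*sqrt(26)*u*cos(v)/(26*Abs(u)), -5*sqrt(26)*u*sin(v)/(26*Abs(u)), sqrt(26)*u/(26*Abs(u))), and the second partials r_uu, r_uv, r_vv. Take dot products:
  L(u, v) = r_uu · N̂ = 0,
  M(u, v) = r_uv · N̂ = 0,
  N(u, v) = r_vv · N̂ = 5*sqrt(26)*u^2/(26*Abs(u)).
Evaluating at (u, v) = (5/2, -3*pi/5):
  L = 0, M = 0, N = 25*sqrt(26)/52.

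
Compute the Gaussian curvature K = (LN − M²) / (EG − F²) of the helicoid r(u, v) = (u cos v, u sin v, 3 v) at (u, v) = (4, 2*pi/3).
K = -9/625

Coefficients of the first fundamental form: E = 1, F = 0, G = u^2 + 9.
Coefficients of the second fundamental form: L = 0, M = -3/sqrt(u^2 + 9), N = 0.
Assemble K = (LN − M²)/(EG − F²) = -9/(u^2 + 9)^2. At (u, v) = (4, 2*pi/3): K = -9/625.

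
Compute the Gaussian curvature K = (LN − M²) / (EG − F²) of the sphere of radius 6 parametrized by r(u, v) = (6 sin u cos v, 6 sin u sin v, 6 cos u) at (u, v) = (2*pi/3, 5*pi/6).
K = 1/36

Coefficients of the first fundamental form: E = 36, F = 0, G = 36*sin(u)^2.
Coefficients of the second fundamental form: L = -6*sin(u)/Abs(sin(u)), M = 0, N = -6*sin(u)^3/Abs(sin(u)).
Assemble K = (LN − M²)/(EG − F²) = 1/36. At (u, v) = (2*pi/3, 5*pi/6): K = 1/36.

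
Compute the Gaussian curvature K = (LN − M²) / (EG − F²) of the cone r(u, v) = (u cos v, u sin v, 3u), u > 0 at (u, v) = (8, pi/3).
K = 0

Coefficients of the first fundamental form: E = 10, F = 0, G = u^2.
Coefficients of the second fundamental form: L = 0, M = 0, N = 3*sqrt(10)*u^2/(10*Abs(u)).
Assemble K = (LN − M²)/(EG − F²) = 0. At (u, v) = (8, pi/3): K = 0.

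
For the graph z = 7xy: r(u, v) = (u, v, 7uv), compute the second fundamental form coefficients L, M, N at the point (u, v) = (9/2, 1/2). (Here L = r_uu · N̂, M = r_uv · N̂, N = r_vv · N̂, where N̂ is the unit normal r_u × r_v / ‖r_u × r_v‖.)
L = 0;  M = 7*sqrt(4022)/2011;  N = 0

Compute the unit normal N̂(u, v) = (-7*v/sqrt(49*u^2 + 49*v^2 + 1), -7*u/sqrt(49*u^2 + 49*v^2 + 1), 1/sqrt(49*u^2 + 49*v^2 + 1)), and the second partials r_uu, r_uv, r_vv. Take dot products:
  L(u, v) = r_uu · N̂ = 0,
  M(u, v) = r_uv · N̂ = 7/sqrt(49*u^2 + 49*v^2 + 1),
  N(u, v) = r_vv · N̂ = 0.
Evaluating at (u, v) = (9/2, 1/2):
  L = 0, M = 7*sqrt(4022)/2011, N = 0.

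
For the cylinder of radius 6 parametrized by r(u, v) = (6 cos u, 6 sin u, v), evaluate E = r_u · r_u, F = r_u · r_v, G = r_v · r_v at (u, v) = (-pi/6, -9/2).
E = 36;  F = 0;  G = 1

Partials: r_u = (-6*sin(u), 6*cos(u), 0), r_v = (0, 0, 1). As functions of (u, v):
  E = r_u · r_u = 36,
  F = r_u · r_v = 0,
  G = r_v · r_v = 1.
Evaluating at (u, v) = (-pi/6, -9/2): E = 36, F = 0, G = 1.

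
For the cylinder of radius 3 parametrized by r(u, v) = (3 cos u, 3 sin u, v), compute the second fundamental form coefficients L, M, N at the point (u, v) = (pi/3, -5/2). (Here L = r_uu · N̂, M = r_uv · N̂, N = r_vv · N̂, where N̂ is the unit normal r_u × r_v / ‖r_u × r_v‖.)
L = -3;  M = 0;  N = 0

Compute the unit normal N̂(u, v) = (cos(u), sin(u), 0), and the second partials r_uu, r_uv, r_vv. Take dot products:
  L(u, v) = r_uu · N̂ = -3,
  M(u, v) = r_uv · N̂ = 0,
  N(u, v) = r_vv · N̂ = 0.
Evaluating at (u, v) = (pi/3, -5/2):
  L = -3, M = 0, N = 0.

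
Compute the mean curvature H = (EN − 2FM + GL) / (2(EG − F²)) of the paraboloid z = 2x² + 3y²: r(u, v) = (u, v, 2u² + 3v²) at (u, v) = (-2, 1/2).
H = 215*sqrt(74)/5476

With E = 16*u^2 + 1, F = 24*u*v, G = 36*v^2 + 1, L = 4/sqrt(16*u^2 + 36*v^2 + 1), M = 0, N = 6/sqrt(16*u^2 + 36*v^2 + 1), assemble
  H = (EN − 2FM + GL) / (2(EG − F²)) = (48*u^2 + 72*v^2 + 5)/(16*u^2 + 36*v^2 + 1)^(3/2).
At (u, v) = (-2, 1/2): H = 215*sqrt(74)/5476.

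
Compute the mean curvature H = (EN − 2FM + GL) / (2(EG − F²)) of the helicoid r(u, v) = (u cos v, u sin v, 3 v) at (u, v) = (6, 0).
H = 0

With E = 1, F = 0, G = u^2 + 9, L = 0, M = -3/sqrt(u^2 + 9), N = 0, assemble
  H = (EN − 2FM + GL) / (2(EG − F²)) = 0.
At (u, v) = (6, 0): H = 0.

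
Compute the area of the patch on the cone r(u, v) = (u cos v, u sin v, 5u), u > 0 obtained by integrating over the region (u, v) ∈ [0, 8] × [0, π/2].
Area = 16*sqrt(26)*pi

Area = ∫∫ √(EG − F²) du dv with √(EG − F²) = sqrt(26)*Abs(u). Integrating over [0, 8] × [0, π/2] gives 16*sqrt(26)*pi.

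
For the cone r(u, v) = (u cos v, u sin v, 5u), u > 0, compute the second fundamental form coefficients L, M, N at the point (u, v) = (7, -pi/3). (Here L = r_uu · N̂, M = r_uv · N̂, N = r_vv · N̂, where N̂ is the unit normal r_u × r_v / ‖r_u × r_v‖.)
L = 0;  M = 0;  N = 35*sqrt(26)/26

Compute the unit normal N̂(u, v) = (-5*sqrt(26)*u*cos(v)/(26*Abs(u)), -5*sqrt(26)*u*sin(v)/(26*Abs(u)), sqrt(26)*u/(26*Abs(u))), and the second partials r_uu, r_uv, r_vv. Take dot products:
  L(u, v) = r_uu · N̂ = 0,
  M(u, v) = r_uv · N̂ = 0,
  N(u, v) = r_vv · N̂ = 5*sqrt(26)*u^2/(26*Abs(u)).
Evaluating at (u, v) = (7, -pi/3):
  L = 0, M = 0, N = 35*sqrt(26)/26.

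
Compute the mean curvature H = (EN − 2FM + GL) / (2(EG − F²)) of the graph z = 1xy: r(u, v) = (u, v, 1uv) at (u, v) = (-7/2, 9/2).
H = 63*sqrt(134)/8978

With E = v^2 + 1, F = u*v, G = u^2 + 1, L = 0, M = 1/sqrt(u^2 + v^2 + 1), N = 0, assemble
  H = (EN − 2FM + GL) / (2(EG − F²)) = -u*v/(u^2 + v^2 + 1)^(3/2).
At (u, v) = (-7/2, 9/2): H = 63*sqrt(134)/8978.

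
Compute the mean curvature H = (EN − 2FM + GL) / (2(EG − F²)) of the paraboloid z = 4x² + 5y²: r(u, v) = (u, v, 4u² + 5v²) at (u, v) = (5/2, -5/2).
H = 167*sqrt(114)/12996

With E = 64*u^2 + 1, F = 80*u*v, G = 100*v^2 + 1, L = 8/sqrt(64*u^2 + 100*v^2 + 1), M = 0, N = 10/sqrt(64*u^2 + 100*v^2 + 1), assemble
  H = (EN − 2FM + GL) / (2(EG − F²)) = (320*u^2 + 400*v^2 + 9)/(64*u^2 + 100*v^2 + 1)^(3/2).
At (u, v) = (5/2, -5/2): H = 167*sqrt(114)/12996.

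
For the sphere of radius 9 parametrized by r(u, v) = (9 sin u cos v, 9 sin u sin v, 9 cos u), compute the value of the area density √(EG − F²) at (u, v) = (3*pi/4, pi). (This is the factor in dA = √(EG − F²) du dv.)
√(EG − F²)|_{(3*pi/4, pi)} = 81*sqrt(2)/2

E = 81, F = 0, G = 81*sin(u)^2, so EG − F² = 6561*sin(u)^2. Taking the positive square root: √(EG − F²) = 81*Abs(sin(u)). At (u, v) = (3*pi/4, pi): 81*sqrt(2)/2.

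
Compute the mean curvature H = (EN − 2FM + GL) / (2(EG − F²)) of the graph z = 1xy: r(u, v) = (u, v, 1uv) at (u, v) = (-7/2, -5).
H = -140*sqrt(17)/7803

With E = v^2 + 1, F = u*v, G = u^2 + 1, L = 0, M = 1/sqrt(u^2 + v^2 + 1), N = 0, assemble
  H = (EN − 2FM + GL) / (2(EG − F²)) = -u*v/(u^2 + v^2 + 1)^(3/2).
At (u, v) = (-7/2, -5): H = -140*sqrt(17)/7803.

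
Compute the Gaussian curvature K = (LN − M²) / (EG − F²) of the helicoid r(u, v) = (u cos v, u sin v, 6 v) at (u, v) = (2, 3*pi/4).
K = -9/400

Coefficients of the first fundamental form: E = 1, F = 0, G = u^2 + 36.
Coefficients of the second fundamental form: L = 0, M = -6/sqrt(u^2 + 36), N = 0.
Assemble K = (LN − M²)/(EG − F²) = -36/(u^2 + 36)^2. At (u, v) = (2, 3*pi/4): K = -9/400.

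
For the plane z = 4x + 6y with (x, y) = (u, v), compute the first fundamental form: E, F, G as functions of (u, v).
E = 17;  F = 24;  G = 37

Compute partials: r_u = (1, 0, 4), r_v = (0, 1, 6). Then
  E = r_u · r_u = 17,
  F = r_u · r_v = 24,
  G = r_v · r_v = 37.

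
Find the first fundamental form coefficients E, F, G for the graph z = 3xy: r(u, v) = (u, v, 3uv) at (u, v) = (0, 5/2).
E = 229/4;  F = 0;  G = 1

Partials: r_u = (1, 0, 3*v), r_v = (0, 1, 3*u). As functions of (u, v):
  E = r_u · r_u = 9*v^2 + 1,
  F = r_u · r_v = 9*u*v,
  G = r_v · r_v = 9*u^2 + 1.
Evaluating at (u, v) = (0, 5/2): E = 229/4, F = 0, G = 1.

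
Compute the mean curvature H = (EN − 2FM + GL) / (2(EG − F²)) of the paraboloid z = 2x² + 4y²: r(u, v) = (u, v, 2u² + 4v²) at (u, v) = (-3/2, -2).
H = 662*sqrt(293)/85849

With E = 16*u^2 + 1, F = 32*u*v, G = 64*v^2 + 1, L = 4/sqrt(16*u^2 + 64*v^2 + 1), M = 0, N = 8/sqrt(16*u^2 + 64*v^2 + 1), assemble
  H = (EN − 2FM + GL) / (2(EG − F²)) = 2*(32*u^2 + 64*v^2 + 3)/(16*u^2 + 64*v^2 + 1)^(3/2).
At (u, v) = (-3/2, -2): H = 662*sqrt(293)/85849.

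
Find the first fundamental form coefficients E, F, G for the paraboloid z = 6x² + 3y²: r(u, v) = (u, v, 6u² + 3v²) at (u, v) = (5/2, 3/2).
E = 901;  F = 270;  G = 82

Partials: r_u = (1, 0, 12*u), r_v = (0, 1, 6*v). As functions of (u, v):
  E = r_u · r_u = 144*u^2 + 1,
  F = r_u · r_v = 72*u*v,
  G = r_v · r_v = 36*v^2 + 1.
Evaluating at (u, v) = (5/2, 3/2): E = 901, F = 270, G = 82.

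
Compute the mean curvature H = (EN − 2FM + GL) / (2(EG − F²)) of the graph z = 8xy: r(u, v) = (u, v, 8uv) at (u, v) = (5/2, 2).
H = -2560*sqrt(73)/143883

With E = 64*v^2 + 1, F = 64*u*v, G = 64*u^2 + 1, L = 0, M = 8/sqrt(64*u^2 + 64*v^2 + 1), N = 0, assemble
  H = (EN − 2FM + GL) / (2(EG − F²)) = -512*u*v/(64*u^2 + 64*v^2 + 1)^(3/2).
At (u, v) = (5/2, 2): H = -2560*sqrt(73)/143883.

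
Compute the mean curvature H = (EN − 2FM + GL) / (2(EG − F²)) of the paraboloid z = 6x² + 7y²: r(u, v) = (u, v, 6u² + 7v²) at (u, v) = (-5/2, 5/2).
H = 13663*sqrt(2126)/4519876

With E = 144*u^2 + 1, F = 168*u*v, G = 196*v^2 + 1, L = 12/sqrt(144*u^2 + 196*v^2 + 1), M = 0, N = 14/sqrt(144*u^2 + 196*v^2 + 1), assemble
  H = (EN − 2FM + GL) / (2(EG − F²)) = (1008*u^2 + 1176*v^2 + 13)/(144*u^2 + 196*v^2 + 1)^(3/2).
At (u, v) = (-5/2, 5/2): H = 13663*sqrt(2126)/4519876.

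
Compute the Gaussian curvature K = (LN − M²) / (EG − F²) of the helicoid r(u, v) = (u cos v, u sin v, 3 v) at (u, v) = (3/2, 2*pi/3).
K = -16/225

Coefficients of the first fundamental form: E = 1, F = 0, G = u^2 + 9.
Coefficients of the second fundamental form: L = 0, M = -3/sqrt(u^2 + 9), N = 0.
Assemble K = (LN − M²)/(EG − F²) = -9/(u^2 + 9)^2. At (u, v) = (3/2, 2*pi/3): K = -16/225.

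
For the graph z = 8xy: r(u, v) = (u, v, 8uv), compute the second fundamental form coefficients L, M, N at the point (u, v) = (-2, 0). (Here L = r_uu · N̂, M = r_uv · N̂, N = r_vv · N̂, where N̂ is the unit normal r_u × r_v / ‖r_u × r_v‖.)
L = 0;  M = 8*sqrt(257)/257;  N = 0

Compute the unit normal N̂(u, v) = (-8*v/sqrt(64*u^2 + 64*v^2 + 1), -8*u/sqrt(64*u^2 + 64*v^2 + 1), 1/sqrt(64*u^2 + 64*v^2 + 1)), and the second partials r_uu, r_uv, r_vv. Take dot products:
  L(u, v) = r_uu · N̂ = 0,
  M(u, v) = r_uv · N̂ = 8/sqrt(64*u^2 + 64*v^2 + 1),
  N(u, v) = r_vv · N̂ = 0.
Evaluating at (u, v) = (-2, 0):
  L = 0, M = 8*sqrt(257)/257, N = 0.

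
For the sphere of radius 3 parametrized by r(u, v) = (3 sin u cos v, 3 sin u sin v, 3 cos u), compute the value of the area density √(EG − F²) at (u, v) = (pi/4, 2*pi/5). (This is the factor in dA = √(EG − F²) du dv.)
√(EG − F²)|_{(pi/4, 2*pi/5)} = 9*sqrt(2)/2

E = 9, F = 0, G = 9*sin(u)^2, so EG − F² = 81*sin(u)^2. Taking the positive square root: √(EG − F²) = 9*Abs(sin(u)). At (u, v) = (pi/4, 2*pi/5): 9*sqrt(2)/2.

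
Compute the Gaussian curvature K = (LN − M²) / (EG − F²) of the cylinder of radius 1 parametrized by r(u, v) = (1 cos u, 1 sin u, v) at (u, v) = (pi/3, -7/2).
K = 0

Coefficients of the first fundamental form: E = 1, F = 0, G = 1.
Coefficients of the second fundamental form: L = -1, M = 0, N = 0.
Assemble K = (LN − M²)/(EG − F²) = 0. At (u, v) = (pi/3, -7/2): K = 0.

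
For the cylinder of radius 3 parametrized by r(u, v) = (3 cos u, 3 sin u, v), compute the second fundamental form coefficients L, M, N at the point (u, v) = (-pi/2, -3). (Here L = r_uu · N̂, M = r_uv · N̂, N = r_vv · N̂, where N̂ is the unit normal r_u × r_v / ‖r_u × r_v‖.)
L = -3;  M = 0;  N = 0

Compute the unit normal N̂(u, v) = (cos(u), sin(u), 0), and the second partials r_uu, r_uv, r_vv. Take dot products:
  L(u, v) = r_uu · N̂ = -3,
  M(u, v) = r_uv · N̂ = 0,
  N(u, v) = r_vv · N̂ = 0.
Evaluating at (u, v) = (-pi/2, -3):
  L = -3, M = 0, N = 0.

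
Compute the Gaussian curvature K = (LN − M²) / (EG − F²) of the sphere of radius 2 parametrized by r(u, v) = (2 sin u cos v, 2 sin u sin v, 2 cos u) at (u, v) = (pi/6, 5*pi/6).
K = 1/4

Coefficients of the first fundamental form: E = 4, F = 0, G = 4*sin(u)^2.
Coefficients of the second fundamental form: L = -2*sin(u)/Abs(sin(u)), M = 0, N = -2*sin(u)^3/Abs(sin(u)).
Assemble K = (LN − M²)/(EG − F²) = 1/4. At (u, v) = (pi/6, 5*pi/6): K = 1/4.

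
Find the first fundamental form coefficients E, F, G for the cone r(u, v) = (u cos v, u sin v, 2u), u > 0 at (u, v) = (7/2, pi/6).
E = 5;  F = 0;  G = 49/4

Partials: r_u = (cos(v), sin(v), 2), r_v = (-u*sin(v), u*cos(v), 0). As functions of (u, v):
  E = r_u · r_u = 5,
  F = r_u · r_v = 0,
  G = r_v · r_v = u^2.
Evaluating at (u, v) = (7/2, pi/6): E = 5, F = 0, G = 49/4.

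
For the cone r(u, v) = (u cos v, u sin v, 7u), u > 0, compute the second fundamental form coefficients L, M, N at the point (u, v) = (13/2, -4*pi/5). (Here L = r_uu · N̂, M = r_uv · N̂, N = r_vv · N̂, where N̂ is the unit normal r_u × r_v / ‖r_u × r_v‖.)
L = 0;  M = 0;  N = 91*sqrt(2)/20

Compute the unit normal N̂(u, v) = (-7*sqrt(2)*u*cos(v)/(10*Abs(u)), -7*sqrt(2)*u*sin(v)/(10*Abs(u)), sqrt(2)*u/(10*Abs(u))), and the second partials r_uu, r_uv, r_vv. Take dot products:
  L(u, v) = r_uu · N̂ = 0,
  M(u, v) = r_uv · N̂ = 0,
  N(u, v) = r_vv · N̂ = 7*sqrt(2)*u^2/(10*Abs(u)).
Evaluating at (u, v) = (13/2, -4*pi/5):
  L = 0, M = 0, N = 91*sqrt(2)/20.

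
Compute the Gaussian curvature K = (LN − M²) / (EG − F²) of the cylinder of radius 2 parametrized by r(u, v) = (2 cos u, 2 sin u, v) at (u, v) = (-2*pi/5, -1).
K = 0

Coefficients of the first fundamental form: E = 4, F = 0, G = 1.
Coefficients of the second fundamental form: L = -2, M = 0, N = 0.
Assemble K = (LN − M²)/(EG − F²) = 0. At (u, v) = (-2*pi/5, -1): K = 0.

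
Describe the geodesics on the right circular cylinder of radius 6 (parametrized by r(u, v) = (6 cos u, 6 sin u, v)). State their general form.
The cylinder is flat (K = 0) and locally isometric to the plane via the development (u, v) ↦ (6 u, v). Geodesics are the pre-images of straight lines: circles (v constant), vertical lines (u constant), and helices (v = c · u + d) for constants c, d.

A right cylinder has E = 6², F = 0, G = 1, so EG − F² = 6², and L = −6, M = N = 0, giving K = (LN − M²)/(EG − F²) = 0 everywhere. A flat surface is locally isometric to the Euclidean plane via the map (u, v) ↦ (6 u, v). Straight lines in the (x̃, ỹ) plane pull back to: (a) horizontal circles (v = const), (b) vertical generators (u = const), and (c) helices (6 u tan θ = v, i.e. v = c · u + d).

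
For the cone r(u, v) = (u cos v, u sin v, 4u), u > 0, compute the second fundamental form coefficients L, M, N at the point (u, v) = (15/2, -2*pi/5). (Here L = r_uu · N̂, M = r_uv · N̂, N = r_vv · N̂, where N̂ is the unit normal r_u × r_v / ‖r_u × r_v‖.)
L = 0;  M = 0;  N = 30*sqrt(17)/17

Compute the unit normal N̂(u, v) = (-4*sqrt(17)*u*cos(v)/(17*Abs(u)), -4*sqrt(17)*u*sin(v)/(17*Abs(u)), sqrt(17)*u/(17*Abs(u))), and the second partials r_uu, r_uv, r_vv. Take dot products:
  L(u, v) = r_uu · N̂ = 0,
  M(u, v) = r_uv · N̂ = 0,
  N(u, v) = r_vv · N̂ = 4*sqrt(17)*u^2/(17*Abs(u)).
Evaluating at (u, v) = (15/2, -2*pi/5):
  L = 0, M = 0, N = 30*sqrt(17)/17.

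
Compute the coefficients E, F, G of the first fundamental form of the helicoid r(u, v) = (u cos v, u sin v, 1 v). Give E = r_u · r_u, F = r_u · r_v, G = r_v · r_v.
E = 1;  F = 0;  G = u^2 + 1

Compute partials: r_u = (cos(v), sin(v), 0), r_v = (-u*sin(v), u*cos(v), 1). Then
  E = r_u · r_u = 1,
  F = r_u · r_v = 0,
  G = r_v · r_v = u^2 + 1.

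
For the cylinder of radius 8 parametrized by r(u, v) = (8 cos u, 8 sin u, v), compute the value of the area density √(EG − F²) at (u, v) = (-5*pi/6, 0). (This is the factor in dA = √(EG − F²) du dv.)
√(EG − F²)|_{(-5*pi/6, 0)} = 8

E = 64, F = 0, G = 1, so EG − F² = 64. Taking the positive square root: √(EG − F²) = 8. At (u, v) = (-5*pi/6, 0): 8.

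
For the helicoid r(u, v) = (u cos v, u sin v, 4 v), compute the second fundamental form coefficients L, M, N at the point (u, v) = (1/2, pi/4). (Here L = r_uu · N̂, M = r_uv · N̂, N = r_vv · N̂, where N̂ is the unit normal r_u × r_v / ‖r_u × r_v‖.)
L = 0;  M = -8*sqrt(65)/65;  N = 0

Compute the unit normal N̂(u, v) = (4*sin(v)/sqrt(u^2 + 16), -4*cos(v)/sqrt(u^2 + 16), u/sqrt(u^2 + 16)), and the second partials r_uu, r_uv, r_vv. Take dot products:
  L(u, v) = r_uu · N̂ = 0,
  M(u, v) = r_uv · N̂ = -4/sqrt(u^2 + 16),
  N(u, v) = r_vv · N̂ = 0.
Evaluating at (u, v) = (1/2, pi/4):
  L = 0, M = -8*sqrt(65)/65, N = 0.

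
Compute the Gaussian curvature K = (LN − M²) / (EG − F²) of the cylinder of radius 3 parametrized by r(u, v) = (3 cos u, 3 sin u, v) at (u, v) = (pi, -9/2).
K = 0

Coefficients of the first fundamental form: E = 9, F = 0, G = 1.
Coefficients of the second fundamental form: L = -3, M = 0, N = 0.
Assemble K = (LN − M²)/(EG − F²) = 0. At (u, v) = (pi, -9/2): K = 0.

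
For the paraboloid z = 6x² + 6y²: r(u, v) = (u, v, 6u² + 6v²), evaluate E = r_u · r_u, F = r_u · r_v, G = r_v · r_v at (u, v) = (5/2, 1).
E = 901;  F = 360;  G = 145

Partials: r_u = (1, 0, 12*u), r_v = (0, 1, 12*v). As functions of (u, v):
  E = r_u · r_u = 144*u^2 + 1,
  F = r_u · r_v = 144*u*v,
  G = r_v · r_v = 144*v^2 + 1.
Evaluating at (u, v) = (5/2, 1): E = 901, F = 360, G = 145.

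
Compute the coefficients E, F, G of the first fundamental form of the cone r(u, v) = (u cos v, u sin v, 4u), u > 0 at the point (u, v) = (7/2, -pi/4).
E = 17;  F = 0;  G = 49/4

Partials: r_u = (cos(v), sin(v), 4), r_v = (-u*sin(v), u*cos(v), 0). As functions of (u, v):
  E = r_u · r_u = 17,
  F = r_u · r_v = 0,
  G = r_v · r_v = u^2.
Evaluating at (u, v) = (7/2, -pi/4): E = 17, F = 0, G = 49/4.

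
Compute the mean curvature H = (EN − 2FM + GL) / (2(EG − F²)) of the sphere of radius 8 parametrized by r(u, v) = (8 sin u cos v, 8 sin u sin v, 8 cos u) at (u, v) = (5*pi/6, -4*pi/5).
H = -1/8

With E = 64, F = 0, G = 64*sin(u)^2, L = -8*sin(u)/Abs(sin(u)), M = 0, N = -8*sin(u)^3/Abs(sin(u)), assemble
  H = (EN − 2FM + GL) / (2(EG − F²)) = -sin(u)/(8*Abs(sin(u))).
At (u, v) = (5*pi/6, -4*pi/5): H = -1/8.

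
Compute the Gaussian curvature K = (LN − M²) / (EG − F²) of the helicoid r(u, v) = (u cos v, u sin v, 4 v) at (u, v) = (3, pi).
K = -16/625

Coefficients of the first fundamental form: E = 1, F = 0, G = u^2 + 16.
Coefficients of the second fundamental form: L = 0, M = -4/sqrt(u^2 + 16), N = 0.
Assemble K = (LN − M²)/(EG − F²) = -16/(u^2 + 16)^2. At (u, v) = (3, pi): K = -16/625.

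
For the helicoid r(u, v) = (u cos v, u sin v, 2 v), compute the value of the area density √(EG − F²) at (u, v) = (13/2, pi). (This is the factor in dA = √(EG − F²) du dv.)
√(EG − F²)|_{(13/2, pi)} = sqrt(185)/2

E = 1, F = 0, G = u^2 + 4, so EG − F² = u^2 + 4. Taking the positive square root: √(EG − F²) = sqrt(u^2 + 4). At (u, v) = (13/2, pi): sqrt(185)/2.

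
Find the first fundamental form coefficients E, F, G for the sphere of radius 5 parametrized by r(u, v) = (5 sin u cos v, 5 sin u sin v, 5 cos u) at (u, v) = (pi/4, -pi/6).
E = 25;  F = 0;  G = 25/2

Partials: r_u = (5*cos(u)*cos(v), 5*sin(v)*cos(u), -5*sin(u)), r_v = (-5*sin(u)*sin(v), 5*sin(u)*cos(v), 0). As functions of (u, v):
  E = r_u · r_u = 25,
  F = r_u · r_v = 0,
  G = r_v · r_v = 25*sin(u)^2.
Evaluating at (u, v) = (pi/4, -pi/6): E = 25, F = 0, G = 25/2.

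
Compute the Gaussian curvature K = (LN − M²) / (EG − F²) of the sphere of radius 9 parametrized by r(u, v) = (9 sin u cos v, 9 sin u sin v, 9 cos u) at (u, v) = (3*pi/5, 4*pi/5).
K = 1/81

Coefficients of the first fundamental form: E = 81, F = 0, G = 81*sin(u)^2.
Coefficients of the second fundamental form: L = -9*sin(u)/Abs(sin(u)), M = 0, N = -9*sin(u)^3/Abs(sin(u)).
Assemble K = (LN − M²)/(EG − F²) = 1/81. At (u, v) = (3*pi/5, 4*pi/5): K = 1/81.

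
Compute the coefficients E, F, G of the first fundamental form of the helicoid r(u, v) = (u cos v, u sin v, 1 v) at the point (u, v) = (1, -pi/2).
E = 1;  F = 0;  G = 2

Partials: r_u = (cos(v), sin(v), 0), r_v = (-u*sin(v), u*cos(v), 1). As functions of (u, v):
  E = r_u · r_u = 1,
  F = r_u · r_v = 0,
  G = r_v · r_v = u^2 + 1.
Evaluating at (u, v) = (1, -pi/2): E = 1, F = 0, G = 2.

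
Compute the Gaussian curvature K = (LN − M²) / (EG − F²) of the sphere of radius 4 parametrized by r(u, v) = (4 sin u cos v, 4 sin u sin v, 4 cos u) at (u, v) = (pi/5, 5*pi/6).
K = 1/16

Coefficients of the first fundamental form: E = 16, F = 0, G = 16*sin(u)^2.
Coefficients of the second fundamental form: L = -4*sin(u)/Abs(sin(u)), M = 0, N = -4*sin(u)^3/Abs(sin(u)).
Assemble K = (LN − M²)/(EG − F²) = 1/16. At (u, v) = (pi/5, 5*pi/6): K = 1/16.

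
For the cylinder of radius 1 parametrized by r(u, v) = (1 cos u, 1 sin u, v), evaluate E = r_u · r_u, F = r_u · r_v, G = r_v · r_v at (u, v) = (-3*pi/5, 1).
E = 1;  F = 0;  G = 1

Partials: r_u = (-sin(u), cos(u), 0), r_v = (0, 0, 1). As functions of (u, v):
  E = r_u · r_u = 1,
  F = r_u · r_v = 0,
  G = r_v · r_v = 1.
Evaluating at (u, v) = (-3*pi/5, 1): E = 1, F = 0, G = 1.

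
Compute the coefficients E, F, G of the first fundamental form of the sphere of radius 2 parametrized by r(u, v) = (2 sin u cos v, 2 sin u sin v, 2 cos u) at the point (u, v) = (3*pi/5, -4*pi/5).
E = 4;  F = 0;  G = sqrt(5)/2 + 5/2

Partials: r_u = (2*cos(u)*cos(v), 2*sin(v)*cos(u), -2*sin(u)), r_v = (-2*sin(u)*sin(v), 2*sin(u)*cos(v), 0). As functions of (u, v):
  E = r_u · r_u = 4,
  F = r_u · r_v = 0,
  G = r_v · r_v = 4*sin(u)^2.
Evaluating at (u, v) = (3*pi/5, -4*pi/5): E = 4, F = 0, G = sqrt(5)/2 + 5/2.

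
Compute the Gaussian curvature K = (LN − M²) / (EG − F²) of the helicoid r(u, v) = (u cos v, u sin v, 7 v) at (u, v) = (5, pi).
K = -49/5476

Coefficients of the first fundamental form: E = 1, F = 0, G = u^2 + 49.
Coefficients of the second fundamental form: L = 0, M = -7/sqrt(u^2 + 49), N = 0.
Assemble K = (LN − M²)/(EG − F²) = -49/(u^2 + 49)^2. At (u, v) = (5, pi): K = -49/5476.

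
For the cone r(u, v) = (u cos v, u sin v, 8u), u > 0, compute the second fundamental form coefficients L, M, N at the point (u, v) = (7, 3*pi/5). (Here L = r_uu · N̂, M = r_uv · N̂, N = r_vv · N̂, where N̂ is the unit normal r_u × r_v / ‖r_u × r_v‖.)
L = 0;  M = 0;  N = 56*sqrt(65)/65

Compute the unit normal N̂(u, v) = (-8*sqrt(65)*u*cos(v)/(65*Abs(u)), -8*sqrt(65)*u*sin(v)/(65*Abs(u)), sqrt(65)*u/(65*Abs(u))), and the second partials r_uu, r_uv, r_vv. Take dot products:
  L(u, v) = r_uu · N̂ = 0,
  M(u, v) = r_uv · N̂ = 0,
  N(u, v) = r_vv · N̂ = 8*sqrt(65)*u^2/(65*Abs(u)).
Evaluating at (u, v) = (7, 3*pi/5):
  L = 0, M = 0, N = 56*sqrt(65)/65.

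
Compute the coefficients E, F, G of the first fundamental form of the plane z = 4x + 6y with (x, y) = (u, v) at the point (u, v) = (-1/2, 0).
E = 17;  F = 24;  G = 37

Partials: r_u = (1, 0, 4), r_v = (0, 1, 6). As functions of (u, v):
  E = r_u · r_u = 17,
  F = r_u · r_v = 24,
  G = r_v · r_v = 37.
Evaluating at (u, v) = (-1/2, 0): E = 17, F = 24, G = 37.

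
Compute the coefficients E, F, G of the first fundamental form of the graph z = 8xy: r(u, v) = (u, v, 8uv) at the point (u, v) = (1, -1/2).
E = 17;  F = -32;  G = 65

Partials: r_u = (1, 0, 8*v), r_v = (0, 1, 8*u). As functions of (u, v):
  E = r_u · r_u = 64*v^2 + 1,
  F = r_u · r_v = 64*u*v,
  G = r_v · r_v = 64*u^2 + 1.
Evaluating at (u, v) = (1, -1/2): E = 17, F = -32, G = 65.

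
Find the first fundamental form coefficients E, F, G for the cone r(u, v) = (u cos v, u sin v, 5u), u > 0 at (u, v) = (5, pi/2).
E = 26;  F = 0;  G = 25

Partials: r_u = (cos(v), sin(v), 5), r_v = (-u*sin(v), u*cos(v), 0). As functions of (u, v):
  E = r_u · r_u = 26,
  F = r_u · r_v = 0,
  G = r_v · r_v = u^2.
Evaluating at (u, v) = (5, pi/2): E = 26, F = 0, G = 25.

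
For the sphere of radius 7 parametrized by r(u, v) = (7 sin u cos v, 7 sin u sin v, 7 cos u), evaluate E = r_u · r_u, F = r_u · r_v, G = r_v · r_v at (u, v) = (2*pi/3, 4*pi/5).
E = 49;  F = 0;  G = 147/4

Partials: r_u = (7*cos(u)*cos(v), 7*sin(v)*cos(u), -7*sin(u)), r_v = (-7*sin(u)*sin(v), 7*sin(u)*cos(v), 0). As functions of (u, v):
  E = r_u · r_u = 49,
  F = r_u · r_v = 0,
  G = r_v · r_v = 49*sin(u)^2.
Evaluating at (u, v) = (2*pi/3, 4*pi/5): E = 49, F = 0, G = 147/4.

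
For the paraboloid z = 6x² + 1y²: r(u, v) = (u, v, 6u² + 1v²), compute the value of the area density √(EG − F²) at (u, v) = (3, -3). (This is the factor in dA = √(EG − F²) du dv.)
√(EG − F²)|_{(3, -3)} = sqrt(1333)

E = 144*u^2 + 1, F = 24*u*v, G = 4*v^2 + 1, so EG − F² = 144*u^2 + 4*v^2 + 1. Taking the positive square root: √(EG − F²) = sqrt(144*u^2 + 4*v^2 + 1). At (u, v) = (3, -3): sqrt(1333).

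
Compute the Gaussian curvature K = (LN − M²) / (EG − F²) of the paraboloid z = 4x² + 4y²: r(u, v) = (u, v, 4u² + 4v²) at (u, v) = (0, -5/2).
K = 64/160801

Coefficients of the first fundamental form: E = 64*u^2 + 1, F = 64*u*v, G = 64*v^2 + 1.
Coefficients of the second fundamental form: L = 8/sqrt(64*u^2 + 64*v^2 + 1), M = 0, N = 8/sqrt(64*u^2 + 64*v^2 + 1).
Assemble K = (LN − M²)/(EG − F²) = 64/(4096*u^4 + 8192*u^2*v^2 + 128*u^2 + 4096*v^4 + 128*v^2 + 1). At (u, v) = (0, -5/2): K = 64/160801.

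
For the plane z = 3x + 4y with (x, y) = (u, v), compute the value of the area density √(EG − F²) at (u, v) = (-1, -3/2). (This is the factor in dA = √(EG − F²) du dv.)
√(EG − F²)|_{(-1, -3/2)} = sqrt(26)

E = 10, F = 12, G = 17, so EG − F² = 26. Taking the positive square root: √(EG − F²) = sqrt(26). At (u, v) = (-1, -3/2): sqrt(26).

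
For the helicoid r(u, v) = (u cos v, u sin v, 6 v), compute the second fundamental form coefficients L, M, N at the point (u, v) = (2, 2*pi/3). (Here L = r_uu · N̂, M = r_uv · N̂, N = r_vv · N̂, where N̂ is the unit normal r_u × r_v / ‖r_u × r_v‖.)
L = 0;  M = -3*sqrt(10)/10;  N = 0

Compute the unit normal N̂(u, v) = (6*sin(v)/sqrt(u^2 + 36), -6*cos(v)/sqrt(u^2 + 36), u/sqrt(u^2 + 36)), and the second partials r_uu, r_uv, r_vv. Take dot products:
  L(u, v) = r_uu · N̂ = 0,
  M(u, v) = r_uv · N̂ = -6/sqrt(u^2 + 36),
  N(u, v) = r_vv · N̂ = 0.
Evaluating at (u, v) = (2, 2*pi/3):
  L = 0, M = -3*sqrt(10)/10, N = 0.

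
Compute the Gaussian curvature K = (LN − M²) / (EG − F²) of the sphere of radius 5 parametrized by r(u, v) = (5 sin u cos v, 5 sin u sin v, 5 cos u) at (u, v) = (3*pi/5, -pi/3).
K = 1/25

Coefficients of the first fundamental form: E = 25, F = 0, G = 25*sin(u)^2.
Coefficients of the second fundamental form: L = -5*sin(u)/Abs(sin(u)), M = 0, N = -5*sin(u)^3/Abs(sin(u)).
Assemble K = (LN − M²)/(EG − F²) = 1/25. At (u, v) = (3*pi/5, -pi/3): K = 1/25.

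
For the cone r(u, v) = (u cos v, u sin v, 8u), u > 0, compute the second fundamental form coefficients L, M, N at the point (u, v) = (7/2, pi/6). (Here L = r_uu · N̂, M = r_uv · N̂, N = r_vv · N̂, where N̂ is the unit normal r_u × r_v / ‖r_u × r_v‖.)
L = 0;  M = 0;  N = 28*sqrt(65)/65

Compute the unit normal N̂(u, v) = (-8*sqrt(65)*u*cos(v)/(65*Abs(u)), -8*sqrt(65)*u*sin(v)/(65*Abs(u)), sqrt(65)*u/(65*Abs(u))), and the second partials r_uu, r_uv, r_vv. Take dot products:
  L(u, v) = r_uu · N̂ = 0,
  M(u, v) = r_uv · N̂ = 0,
  N(u, v) = r_vv · N̂ = 8*sqrt(65)*u^2/(65*Abs(u)).
Evaluating at (u, v) = (7/2, pi/6):
  L = 0, M = 0, N = 28*sqrt(65)/65.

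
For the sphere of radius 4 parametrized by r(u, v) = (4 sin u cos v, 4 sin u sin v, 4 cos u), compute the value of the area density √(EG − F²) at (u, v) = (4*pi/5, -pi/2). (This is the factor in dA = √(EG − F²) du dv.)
√(EG − F²)|_{(4*pi/5, -pi/2)} = 4*sqrt(10 - 2*sqrt(5))

E = 16, F = 0, G = 16*sin(u)^2, so EG − F² = 256*sin(u)^2. Taking the positive square root: √(EG − F²) = 16*Abs(sin(u)). At (u, v) = (4*pi/5, -pi/2): 4*sqrt(10 - 2*sqrt(5)).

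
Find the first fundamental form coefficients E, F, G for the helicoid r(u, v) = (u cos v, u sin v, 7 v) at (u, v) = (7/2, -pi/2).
E = 1;  F = 0;  G = 245/4

Partials: r_u = (cos(v), sin(v), 0), r_v = (-u*sin(v), u*cos(v), 7). As functions of (u, v):
  E = r_u · r_u = 1,
  F = r_u · r_v = 0,
  G = r_v · r_v = u^2 + 49.
Evaluating at (u, v) = (7/2, -pi/2): E = 1, F = 0, G = 245/4.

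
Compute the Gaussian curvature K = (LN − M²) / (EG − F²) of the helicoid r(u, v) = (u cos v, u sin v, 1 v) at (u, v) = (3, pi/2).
K = -1/100

Coefficients of the first fundamental form: E = 1, F = 0, G = u^2 + 1.
Coefficients of the second fundamental form: L = 0, M = -1/sqrt(u^2 + 1), N = 0.
Assemble K = (LN − M²)/(EG − F²) = -1/(u^2 + 1)^2. At (u, v) = (3, pi/2): K = -1/100.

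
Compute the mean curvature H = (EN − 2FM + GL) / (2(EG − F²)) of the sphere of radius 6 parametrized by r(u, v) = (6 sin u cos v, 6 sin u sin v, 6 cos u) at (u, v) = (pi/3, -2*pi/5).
H = -1/6

With E = 36, F = 0, G = 36*sin(u)^2, L = -6*sin(u)/Abs(sin(u)), M = 0, N = -6*sin(u)^3/Abs(sin(u)), assemble
  H = (EN − 2FM + GL) / (2(EG − F²)) = -sin(u)/(6*Abs(sin(u))).
At (u, v) = (pi/3, -2*pi/5): H = -1/6.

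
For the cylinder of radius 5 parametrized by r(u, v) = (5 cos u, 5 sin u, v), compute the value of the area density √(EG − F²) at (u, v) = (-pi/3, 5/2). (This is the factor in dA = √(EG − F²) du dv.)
√(EG − F²)|_{(-pi/3, 5/2)} = 5

E = 25, F = 0, G = 1, so EG − F² = 25. Taking the positive square root: √(EG − F²) = 5. At (u, v) = (-pi/3, 5/2): 5.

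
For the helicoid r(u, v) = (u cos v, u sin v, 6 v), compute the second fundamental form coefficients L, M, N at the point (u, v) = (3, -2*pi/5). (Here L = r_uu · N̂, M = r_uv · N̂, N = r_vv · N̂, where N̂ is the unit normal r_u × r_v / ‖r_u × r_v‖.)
L = 0;  M = -2*sqrt(5)/5;  N = 0

Compute the unit normal N̂(u, v) = (6*sin(v)/sqrt(u^2 + 36), -6*cos(v)/sqrt(u^2 + 36), u/sqrt(u^2 + 36)), and the second partials r_uu, r_uv, r_vv. Take dot products:
  L(u, v) = r_uu · N̂ = 0,
  M(u, v) = r_uv · N̂ = -6/sqrt(u^2 + 36),
  N(u, v) = r_vv · N̂ = 0.
Evaluating at (u, v) = (3, -2*pi/5):
  L = 0, M = -2*sqrt(5)/5, N = 0.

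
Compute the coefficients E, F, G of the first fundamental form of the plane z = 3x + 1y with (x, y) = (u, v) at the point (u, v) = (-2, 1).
E = 10;  F = 3;  G = 2

Partials: r_u = (1, 0, 3), r_v = (0, 1, 1). As functions of (u, v):
  E = r_u · r_u = 10,
  F = r_u · r_v = 3,
  G = r_v · r_v = 2.
Evaluating at (u, v) = (-2, 1): E = 10, F = 3, G = 2.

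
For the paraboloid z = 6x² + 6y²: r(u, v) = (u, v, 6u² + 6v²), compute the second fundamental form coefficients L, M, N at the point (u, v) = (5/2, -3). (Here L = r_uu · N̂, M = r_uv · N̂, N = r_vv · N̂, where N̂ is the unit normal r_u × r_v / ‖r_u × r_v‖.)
L = 12*sqrt(13)/169;  M = 0;  N = 12*sqrt(13)/169

Compute the unit normal N̂(u, v) = (-12*u/sqrt(144*u^2 + 144*v^2 + 1), -12*v/sqrt(144*u^2 + 144*v^2 + 1), 1/sqrt(144*u^2 + 144*v^2 + 1)), and the second partials r_uu, r_uv, r_vv. Take dot products:
  L(u, v) = r_uu · N̂ = 12/sqrt(144*u^2 + 144*v^2 + 1),
  M(u, v) = r_uv · N̂ = 0,
  N(u, v) = r_vv · N̂ = 12/sqrt(144*u^2 + 144*v^2 + 1).
Evaluating at (u, v) = (5/2, -3):
  L = 12*sqrt(13)/169, M = 0, N = 12*sqrt(13)/169.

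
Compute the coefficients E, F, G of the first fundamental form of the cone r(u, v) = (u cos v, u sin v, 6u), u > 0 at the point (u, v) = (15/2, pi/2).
E = 37;  F = 0;  G = 225/4

Partials: r_u = (cos(v), sin(v), 6), r_v = (-u*sin(v), u*cos(v), 0). As functions of (u, v):
  E = r_u · r_u = 37,
  F = r_u · r_v = 0,
  G = r_v · r_v = u^2.
Evaluating at (u, v) = (15/2, pi/2): E = 37, F = 0, G = 225/4.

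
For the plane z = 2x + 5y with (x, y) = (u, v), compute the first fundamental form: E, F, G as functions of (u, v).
E = 5;  F = 10;  G = 26

Compute partials: r_u = (1, 0, 2), r_v = (0, 1, 5). Then
  E = r_u · r_u = 5,
  F = r_u · r_v = 10,
  G = r_v · r_v = 26.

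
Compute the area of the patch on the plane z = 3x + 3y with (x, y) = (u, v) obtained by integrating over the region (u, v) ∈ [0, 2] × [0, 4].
Area = 8*sqrt(19)

Area = ∫∫ √(EG − F²) du dv with √(EG − F²) = sqrt(19). Integrating over [0, 2] × [0, 4] gives 8*sqrt(19).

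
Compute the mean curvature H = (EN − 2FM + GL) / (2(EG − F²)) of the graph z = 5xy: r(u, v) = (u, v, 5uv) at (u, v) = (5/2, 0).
H = 0

With E = 25*v^2 + 1, F = 25*u*v, G = 25*u^2 + 1, L = 0, M = 5/sqrt(25*u^2 + 25*v^2 + 1), N = 0, assemble
  H = (EN − 2FM + GL) / (2(EG − F²)) = -125*u*v/(25*u^2 + 25*v^2 + 1)^(3/2).
At (u, v) = (5/2, 0): H = 0.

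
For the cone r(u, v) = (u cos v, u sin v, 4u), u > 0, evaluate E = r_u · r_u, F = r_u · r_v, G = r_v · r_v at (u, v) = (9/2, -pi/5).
E = 17;  F = 0;  G = 81/4

Partials: r_u = (cos(v), sin(v), 4), r_v = (-u*sin(v), u*cos(v), 0). As functions of (u, v):
  E = r_u · r_u = 17,
  F = r_u · r_v = 0,
  G = r_v · r_v = u^2.
Evaluating at (u, v) = (9/2, -pi/5): E = 17, F = 0, G = 81/4.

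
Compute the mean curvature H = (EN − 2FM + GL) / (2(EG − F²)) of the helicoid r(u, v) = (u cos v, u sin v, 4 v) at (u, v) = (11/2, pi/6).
H = 0

With E = 1, F = 0, G = u^2 + 16, L = 0, M = -4/sqrt(u^2 + 16), N = 0, assemble
  H = (EN − 2FM + GL) / (2(EG − F²)) = 0.
At (u, v) = (11/2, pi/6): H = 0.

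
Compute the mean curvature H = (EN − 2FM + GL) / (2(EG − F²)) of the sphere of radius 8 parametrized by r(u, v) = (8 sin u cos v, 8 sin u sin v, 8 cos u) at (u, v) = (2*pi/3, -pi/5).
H = -1/8

With E = 64, F = 0, G = 64*sin(u)^2, L = -8*sin(u)/Abs(sin(u)), M = 0, N = -8*sin(u)^3/Abs(sin(u)), assemble
  H = (EN − 2FM + GL) / (2(EG − F²)) = -sin(u)/(8*Abs(sin(u))).
At (u, v) = (2*pi/3, -pi/5): H = -1/8.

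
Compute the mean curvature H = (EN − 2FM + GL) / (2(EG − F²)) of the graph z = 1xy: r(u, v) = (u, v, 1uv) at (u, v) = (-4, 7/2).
H = 112*sqrt(13)/4563

With E = v^2 + 1, F = u*v, G = u^2 + 1, L = 0, M = 1/sqrt(u^2 + v^2 + 1), N = 0, assemble
  H = (EN − 2FM + GL) / (2(EG − F²)) = -u*v/(u^2 + v^2 + 1)^(3/2).
At (u, v) = (-4, 7/2): H = 112*sqrt(13)/4563.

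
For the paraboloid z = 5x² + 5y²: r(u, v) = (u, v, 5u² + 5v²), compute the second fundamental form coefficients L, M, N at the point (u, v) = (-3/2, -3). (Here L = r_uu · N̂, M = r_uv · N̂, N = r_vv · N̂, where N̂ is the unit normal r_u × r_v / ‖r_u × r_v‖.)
L = 5*sqrt(1126)/563;  M = 0;  N = 5*sqrt(1126)/563

Compute the unit normal N̂(u, v) = (-10*u/sqrt(100*u^2 + 100*v^2 + 1), -10*v/sqrt(100*u^2 + 100*v^2 + 1), 1/sqrt(100*u^2 + 100*v^2 + 1)), and the second partials r_uu, r_uv, r_vv. Take dot products:
  L(u, v) = r_uu · N̂ = 10/sqrt(100*u^2 + 100*v^2 + 1),
  M(u, v) = r_uv · N̂ = 0,
  N(u, v) = r_vv · N̂ = 10/sqrt(100*u^2 + 100*v^2 + 1).
Evaluating at (u, v) = (-3/2, -3):
  L = 5*sqrt(1126)/563, M = 0, N = 5*sqrt(1126)/563.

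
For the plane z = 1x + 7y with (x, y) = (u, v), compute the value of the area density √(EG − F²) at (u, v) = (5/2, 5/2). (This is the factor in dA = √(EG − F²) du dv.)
√(EG − F²)|_{(5/2, 5/2)} = sqrt(51)

E = 2, F = 7, G = 50, so EG − F² = 51. Taking the positive square root: √(EG − F²) = sqrt(51). At (u, v) = (5/2, 5/2): sqrt(51).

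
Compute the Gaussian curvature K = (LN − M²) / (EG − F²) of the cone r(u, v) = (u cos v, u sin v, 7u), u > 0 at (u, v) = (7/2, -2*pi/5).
K = 0

Coefficients of the first fundamental form: E = 50, F = 0, G = u^2.
Coefficients of the second fundamental form: L = 0, M = 0, N = 7*sqrt(2)*u^2/(10*Abs(u)).
Assemble K = (LN − M²)/(EG − F²) = 0. At (u, v) = (7/2, -2*pi/5): K = 0.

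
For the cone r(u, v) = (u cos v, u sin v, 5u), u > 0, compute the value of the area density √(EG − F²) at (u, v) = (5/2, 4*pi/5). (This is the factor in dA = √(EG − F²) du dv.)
√(EG − F²)|_{(5/2, 4*pi/5)} = 5*sqrt(26)/2

E = 26, F = 0, G = u^2, so EG − F² = 26*u^2. Taking the positive square root: √(EG − F²) = sqrt(26)*Abs(u). At (u, v) = (5/2, 4*pi/5): 5*sqrt(26)/2.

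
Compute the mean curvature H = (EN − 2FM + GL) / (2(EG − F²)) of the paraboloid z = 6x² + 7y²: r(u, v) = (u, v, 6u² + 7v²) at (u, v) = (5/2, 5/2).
H = 13663*sqrt(2126)/4519876

With E = 144*u^2 + 1, F = 168*u*v, G = 196*v^2 + 1, L = 12/sqrt(144*u^2 + 196*v^2 + 1), M = 0, N = 14/sqrt(144*u^2 + 196*v^2 + 1), assemble
  H = (EN − 2FM + GL) / (2(EG − F²)) = (1008*u^2 + 1176*v^2 + 13)/(144*u^2 + 196*v^2 + 1)^(3/2).
At (u, v) = (5/2, 5/2): H = 13663*sqrt(2126)/4519876.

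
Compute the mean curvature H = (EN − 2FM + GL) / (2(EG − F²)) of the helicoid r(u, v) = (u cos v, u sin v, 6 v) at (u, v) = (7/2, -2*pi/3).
H = 0

With E = 1, F = 0, G = u^2 + 36, L = 0, M = -6/sqrt(u^2 + 36), N = 0, assemble
  H = (EN − 2FM + GL) / (2(EG − F²)) = 0.
At (u, v) = (7/2, -2*pi/3): H = 0.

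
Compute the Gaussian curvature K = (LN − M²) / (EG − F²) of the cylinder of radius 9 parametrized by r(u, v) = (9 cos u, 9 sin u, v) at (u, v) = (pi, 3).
K = 0

Coefficients of the first fundamental form: E = 81, F = 0, G = 1.
Coefficients of the second fundamental form: L = -9, M = 0, N = 0.
Assemble K = (LN − M²)/(EG − F²) = 0. At (u, v) = (pi, 3): K = 0.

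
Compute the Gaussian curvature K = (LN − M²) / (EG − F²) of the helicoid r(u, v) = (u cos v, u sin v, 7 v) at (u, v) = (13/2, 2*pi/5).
K = -784/133225

Coefficients of the first fundamental form: E = 1, F = 0, G = u^2 + 49.
Coefficients of the second fundamental form: L = 0, M = -7/sqrt(u^2 + 49), N = 0.
Assemble K = (LN − M²)/(EG − F²) = -49/(u^2 + 49)^2. At (u, v) = (13/2, 2*pi/5): K = -784/133225.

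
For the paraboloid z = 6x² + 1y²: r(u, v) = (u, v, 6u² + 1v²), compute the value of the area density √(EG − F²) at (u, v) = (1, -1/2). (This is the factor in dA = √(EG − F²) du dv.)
√(EG − F²)|_{(1, -1/2)} = sqrt(146)

E = 144*u^2 + 1, F = 24*u*v, G = 4*v^2 + 1, so EG − F² = 144*u^2 + 4*v^2 + 1. Taking the positive square root: √(EG − F²) = sqrt(144*u^2 + 4*v^2 + 1). At (u, v) = (1, -1/2): sqrt(146).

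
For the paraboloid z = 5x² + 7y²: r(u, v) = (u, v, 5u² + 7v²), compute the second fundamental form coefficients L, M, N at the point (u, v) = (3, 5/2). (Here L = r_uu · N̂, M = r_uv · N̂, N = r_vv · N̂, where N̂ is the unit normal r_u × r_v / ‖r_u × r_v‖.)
L = 5*sqrt(2126)/1063;  M = 0;  N = 7*sqrt(2126)/1063

Compute the unit normal N̂(u, v) = (-10*u/sqrt(100*u^2 + 196*v^2 + 1), -14*v/sqrt(100*u^2 + 196*v^2 + 1), 1/sqrt(100*u^2 + 196*v^2 + 1)), and the second partials r_uu, r_uv, r_vv. Take dot products:
  L(u, v) = r_uu · N̂ = 10/sqrt(100*u^2 + 196*v^2 + 1),
  M(u, v) = r_uv · N̂ = 0,
  N(u, v) = r_vv · N̂ = 14/sqrt(100*u^2 + 196*v^2 + 1).
Evaluating at (u, v) = (3, 5/2):
  L = 5*sqrt(2126)/1063, M = 0, N = 7*sqrt(2126)/1063.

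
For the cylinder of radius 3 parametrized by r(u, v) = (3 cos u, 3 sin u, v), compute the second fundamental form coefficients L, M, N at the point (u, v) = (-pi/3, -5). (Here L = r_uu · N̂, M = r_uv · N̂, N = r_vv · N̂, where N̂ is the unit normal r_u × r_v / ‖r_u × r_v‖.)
L = -3;  M = 0;  N = 0

Compute the unit normal N̂(u, v) = (cos(u), sin(u), 0), and the second partials r_uu, r_uv, r_vv. Take dot products:
  L(u, v) = r_uu · N̂ = -3,
  M(u, v) = r_uv · N̂ = 0,
  N(u, v) = r_vv · N̂ = 0.
Evaluating at (u, v) = (-pi/3, -5):
  L = -3, M = 0, N = 0.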